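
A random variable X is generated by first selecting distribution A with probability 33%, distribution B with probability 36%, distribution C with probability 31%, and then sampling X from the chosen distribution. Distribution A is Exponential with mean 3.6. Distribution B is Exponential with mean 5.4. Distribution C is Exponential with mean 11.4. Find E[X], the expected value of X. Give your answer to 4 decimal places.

6.6660

Component means — A: 3.6; B: 5.4; C: 11.4.
E[X] = 0.33·3.6 + 0.36·5.4 + 0.31·11.4 = 6.666.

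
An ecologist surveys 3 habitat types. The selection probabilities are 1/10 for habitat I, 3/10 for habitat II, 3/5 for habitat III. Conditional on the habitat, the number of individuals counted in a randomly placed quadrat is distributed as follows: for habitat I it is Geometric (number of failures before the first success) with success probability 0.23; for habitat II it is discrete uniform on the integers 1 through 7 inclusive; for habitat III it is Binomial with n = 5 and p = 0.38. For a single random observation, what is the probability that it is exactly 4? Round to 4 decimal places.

0.0897

Conditional on each habitat, P(X = 4): I: 0.080852; II: 0.142857; III: 0.0646392.
By total probability, P(X = 4) = 0.1·0.080852 + 0.3·0.142857 + 0.6·0.0646392 = 0.0897259.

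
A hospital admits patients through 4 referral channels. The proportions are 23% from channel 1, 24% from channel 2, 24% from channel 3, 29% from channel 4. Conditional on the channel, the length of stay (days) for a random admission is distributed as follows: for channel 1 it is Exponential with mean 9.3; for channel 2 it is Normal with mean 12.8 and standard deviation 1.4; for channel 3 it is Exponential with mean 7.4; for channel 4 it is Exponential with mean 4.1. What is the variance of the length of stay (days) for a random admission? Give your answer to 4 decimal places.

Per component, 1: μ=9.3, E[X²]=172.98; 2: μ=12.8, E[X²]=165.8; 3: μ=7.4, E[X²]=109.52; 4: μ=4.1, E[X²]=33.62.
E[X] = 0.23·9.3 + 0.24·12.8 + 0.24·7.4 + 0.29·4.1 = 8.176.
E[X²] = 0.23·172.98 + 0.24·165.8 + 0.24·109.52 + 0.29·33.62 = 115.612.
Var(X) = E[X²] − (E[X])² = 115.612 − 66.847 = 48.765.

48.7650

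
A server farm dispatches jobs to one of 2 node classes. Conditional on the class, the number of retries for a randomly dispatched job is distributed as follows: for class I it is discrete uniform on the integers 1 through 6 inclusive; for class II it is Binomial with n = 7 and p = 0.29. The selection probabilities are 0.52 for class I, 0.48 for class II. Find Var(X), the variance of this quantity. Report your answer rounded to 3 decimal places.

Per component, I: μ=3.5, E[X²]=15.1667; II: μ=2.03, E[X²]=5.5622.
E[X] = 0.52·3.5 + 0.48·2.03 = 2.7944.
E[X²] = 0.52·15.1667 + 0.48·5.5622 = 10.5565.
Var(X) = E[X²] − (E[X])² = 10.5565 − 7.80867 = 2.74785.

2.748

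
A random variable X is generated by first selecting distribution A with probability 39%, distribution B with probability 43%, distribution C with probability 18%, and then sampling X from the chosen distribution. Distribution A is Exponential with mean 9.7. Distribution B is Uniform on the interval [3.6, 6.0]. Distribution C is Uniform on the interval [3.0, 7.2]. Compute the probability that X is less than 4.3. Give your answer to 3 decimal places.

Conditional on each component, P(X < 4.3): A: 0.358085; B: 0.291667; C: 0.309524.
By total probability, P(X < 4.3) = 0.39·0.358085 + 0.43·0.291667 + 0.18·0.309524 = 0.320784.

0.321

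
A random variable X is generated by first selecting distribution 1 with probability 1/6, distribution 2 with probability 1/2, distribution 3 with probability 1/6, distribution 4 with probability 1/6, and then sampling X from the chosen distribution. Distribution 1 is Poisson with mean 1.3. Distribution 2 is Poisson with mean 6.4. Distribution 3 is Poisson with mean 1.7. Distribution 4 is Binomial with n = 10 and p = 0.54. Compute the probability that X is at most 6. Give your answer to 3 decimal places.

0.730

Conditional on each component, P(X ≤ 6): 1: 0.999596; 2: 0.542329; 3: 0.998125; 4: 0.754695.
By total probability, P(X ≤ 6) = 0.166667·0.999596 + 0.5·0.542329 + 0.166667·0.998125 + 0.166667·0.754695 = 0.729901.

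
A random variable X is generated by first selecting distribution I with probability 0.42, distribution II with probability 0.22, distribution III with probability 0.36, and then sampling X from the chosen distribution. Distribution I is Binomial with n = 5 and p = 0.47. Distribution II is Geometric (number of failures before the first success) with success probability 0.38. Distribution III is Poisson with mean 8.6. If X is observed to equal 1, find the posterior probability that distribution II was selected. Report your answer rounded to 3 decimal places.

Likelihoods P(X=1 | ·): I: 0.185426; II: 0.2356; III: 0.00158331.
Posterior ∝ prior × likelihood. Numerator for II: 0.22·0.2356 = 0.051832.
Normalizing constant: 0.42·0.185426 + 0.22·0.2356 + 0.36·0.00158331 = 0.130281.
P(II | observation) = 0.051832 / 0.130281 = 0.397848.

0.398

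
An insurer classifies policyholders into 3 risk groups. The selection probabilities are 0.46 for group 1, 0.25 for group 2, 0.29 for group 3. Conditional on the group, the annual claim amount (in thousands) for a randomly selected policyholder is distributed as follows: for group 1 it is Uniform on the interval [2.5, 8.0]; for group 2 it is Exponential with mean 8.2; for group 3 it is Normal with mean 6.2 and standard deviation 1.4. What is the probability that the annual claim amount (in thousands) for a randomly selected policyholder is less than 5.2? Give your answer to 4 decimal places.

Conditional on each group, P(X < 5.2): 1: 0.490909; 2: 0.469612; 3: 0.237525.
By total probability, P(X < 5.2) = 0.46·0.490909 + 0.25·0.469612 + 0.29·0.237525 = 0.412103.

0.4121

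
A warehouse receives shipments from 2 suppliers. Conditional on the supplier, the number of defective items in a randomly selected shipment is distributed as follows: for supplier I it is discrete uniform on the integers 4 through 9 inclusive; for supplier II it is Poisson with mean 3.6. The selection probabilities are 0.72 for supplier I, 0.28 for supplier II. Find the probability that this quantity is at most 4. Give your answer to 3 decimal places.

0.318

Conditional on each supplier, P(X ≤ 4): I: 0.166667; II: 0.706438.
By total probability, P(X ≤ 4) = 0.72·0.166667 + 0.28·0.706438 = 0.317803.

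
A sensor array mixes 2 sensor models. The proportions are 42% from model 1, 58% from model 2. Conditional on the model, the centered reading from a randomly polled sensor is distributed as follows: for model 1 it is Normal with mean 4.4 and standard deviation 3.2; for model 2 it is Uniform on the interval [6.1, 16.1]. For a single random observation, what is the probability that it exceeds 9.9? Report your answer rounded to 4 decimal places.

0.3776

Conditional on each model, P(X > 9.9): 1: 0.04283; 2: 0.62.
By total probability, P(X > 9.9) = 0.42·0.04283 + 0.58·0.62 = 0.377589.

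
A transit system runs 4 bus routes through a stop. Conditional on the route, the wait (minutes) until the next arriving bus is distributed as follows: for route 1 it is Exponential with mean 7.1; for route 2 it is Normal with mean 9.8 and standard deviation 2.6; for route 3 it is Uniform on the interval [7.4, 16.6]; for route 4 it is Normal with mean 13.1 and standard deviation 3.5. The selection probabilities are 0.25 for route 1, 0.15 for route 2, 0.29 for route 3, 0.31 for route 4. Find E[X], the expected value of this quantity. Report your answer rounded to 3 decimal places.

10.786

Component means — 1: 7.1; 2: 9.8; 3: 12; 4: 13.1.
E[X] = 0.25·7.1 + 0.15·9.8 + 0.29·12 + 0.31·13.1 = 10.786.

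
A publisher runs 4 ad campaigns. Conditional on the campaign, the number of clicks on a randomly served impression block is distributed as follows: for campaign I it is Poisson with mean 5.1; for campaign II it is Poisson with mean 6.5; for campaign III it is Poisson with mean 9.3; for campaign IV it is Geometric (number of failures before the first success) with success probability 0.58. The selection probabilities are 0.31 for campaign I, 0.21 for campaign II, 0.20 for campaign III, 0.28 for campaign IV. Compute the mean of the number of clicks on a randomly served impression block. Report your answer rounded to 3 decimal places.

5.009

Component means — I: 5.1; II: 6.5; III: 9.3; IV: 0.724138.
E[X] = 0.31·5.1 + 0.21·6.5 + 0.2·9.3 + 0.28·0.724138 = 5.00876.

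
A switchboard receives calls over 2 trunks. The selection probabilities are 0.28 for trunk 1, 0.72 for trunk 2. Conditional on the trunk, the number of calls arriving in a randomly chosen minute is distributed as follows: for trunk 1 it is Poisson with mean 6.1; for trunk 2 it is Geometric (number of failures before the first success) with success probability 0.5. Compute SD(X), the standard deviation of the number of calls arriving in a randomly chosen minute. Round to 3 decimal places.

Per component, 1: μ=6.1, E[X²]=43.31; 2: μ=1, E[X²]=3.
E[X] = 0.28·6.1 + 0.72·1 = 2.428.
E[X²] = 0.28·43.31 + 0.72·3 = 14.2868.
Var(X) = E[X²] − (E[X])² = 14.2868 − 5.89518 = 8.39162.
SD(X) = √8.39162 = 2.89683.

2.897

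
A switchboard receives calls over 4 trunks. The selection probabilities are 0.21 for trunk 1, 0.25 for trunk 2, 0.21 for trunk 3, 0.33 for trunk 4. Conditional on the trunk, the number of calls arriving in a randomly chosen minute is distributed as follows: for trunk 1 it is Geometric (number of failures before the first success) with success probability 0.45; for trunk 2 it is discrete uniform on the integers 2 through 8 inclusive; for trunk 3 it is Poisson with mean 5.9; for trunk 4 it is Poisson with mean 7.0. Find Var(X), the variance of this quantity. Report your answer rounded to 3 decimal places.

Per component, 1: μ=1.22222, E[X²]=4.20988; 2: μ=5, E[X²]=29; 3: μ=5.9, E[X²]=40.71; 4: μ=7, E[X²]=56.
E[X] = 0.21·1.22222 + 0.25·5 + 0.21·5.9 + 0.33·7 = 5.05567.
E[X²] = 0.21·4.20988 + 0.25·29 + 0.21·40.71 + 0.33·56 = 35.1632.
Var(X) = E[X²] − (E[X])² = 35.1632 − 25.5598 = 9.60341.

9.603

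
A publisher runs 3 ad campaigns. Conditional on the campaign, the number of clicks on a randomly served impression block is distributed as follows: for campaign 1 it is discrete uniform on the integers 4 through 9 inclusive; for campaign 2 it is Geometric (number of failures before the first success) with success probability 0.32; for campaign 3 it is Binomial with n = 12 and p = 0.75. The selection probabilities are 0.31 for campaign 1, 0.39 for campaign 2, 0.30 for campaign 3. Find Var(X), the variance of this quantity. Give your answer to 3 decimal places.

Per component, 1: μ=6.5, E[X²]=45.1667; 2: μ=2.125, E[X²]=11.1562; 3: μ=9, E[X²]=83.25.
E[X] = 0.31·6.5 + 0.39·2.125 + 0.3·9 = 5.54375.
E[X²] = 0.31·45.1667 + 0.39·11.1562 + 0.3·83.25 = 43.3276.
Var(X) = E[X²] − (E[X])² = 43.3276 − 30.7332 = 12.5944.

12.594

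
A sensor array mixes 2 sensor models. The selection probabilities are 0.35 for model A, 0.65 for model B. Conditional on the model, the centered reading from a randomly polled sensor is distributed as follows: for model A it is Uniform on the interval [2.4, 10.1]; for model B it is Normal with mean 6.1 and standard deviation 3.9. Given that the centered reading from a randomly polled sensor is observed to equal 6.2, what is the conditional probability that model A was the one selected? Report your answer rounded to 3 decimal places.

Likelihoods f(6.2 | ·): A: 0.12987; B: 0.102259.
Posterior ∝ prior × likelihood. Numerator for A: 0.35·0.12987 = 0.0454545.
Normalizing constant: 0.35·0.12987 + 0.65·0.102259 = 0.111923.
P(A | observation) = 0.0454545 / 0.111923 = 0.406123.

0.406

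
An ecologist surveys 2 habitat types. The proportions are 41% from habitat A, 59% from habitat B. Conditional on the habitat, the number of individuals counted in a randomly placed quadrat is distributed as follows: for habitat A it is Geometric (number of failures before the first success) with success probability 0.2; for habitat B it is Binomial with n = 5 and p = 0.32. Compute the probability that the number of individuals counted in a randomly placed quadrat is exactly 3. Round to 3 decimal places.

Conditional on each habitat, P(X = 3): A: 0.1024; B: 0.151519.
By total probability, P(X = 3) = 0.41·0.1024 + 0.59·0.151519 = 0.13138.

0.131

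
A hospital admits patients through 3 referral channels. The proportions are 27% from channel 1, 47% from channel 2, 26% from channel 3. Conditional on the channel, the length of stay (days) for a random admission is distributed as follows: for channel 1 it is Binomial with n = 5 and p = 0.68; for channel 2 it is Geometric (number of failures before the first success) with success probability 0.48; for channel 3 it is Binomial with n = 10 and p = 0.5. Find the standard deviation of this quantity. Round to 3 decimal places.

Per component, 1: μ=3.4, E[X²]=12.648; 2: μ=1.08333, E[X²]=3.43056; 3: μ=5, E[X²]=27.5.
E[X] = 0.27·3.4 + 0.47·1.08333 + 0.26·5 = 2.72717.
E[X²] = 0.27·12.648 + 0.47·3.43056 + 0.26·27.5 = 12.1773.
Var(X) = E[X²] − (E[X])² = 12.1773 − 7.43744 = 4.73988.
SD(X) = √4.73988 = 2.17713.

2.177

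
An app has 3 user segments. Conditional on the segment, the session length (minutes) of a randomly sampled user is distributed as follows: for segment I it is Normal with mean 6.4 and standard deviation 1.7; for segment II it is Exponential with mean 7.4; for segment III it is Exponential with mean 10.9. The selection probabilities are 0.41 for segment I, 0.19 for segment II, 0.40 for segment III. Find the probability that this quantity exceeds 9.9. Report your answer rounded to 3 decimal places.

Conditional on each segment, P(X > 9.9): I: 0.0197556; II: 0.262412; III: 0.403226.
By total probability, P(X > 9.9) = 0.41·0.0197556 + 0.19·0.262412 + 0.4·0.403226 = 0.219249.

0.219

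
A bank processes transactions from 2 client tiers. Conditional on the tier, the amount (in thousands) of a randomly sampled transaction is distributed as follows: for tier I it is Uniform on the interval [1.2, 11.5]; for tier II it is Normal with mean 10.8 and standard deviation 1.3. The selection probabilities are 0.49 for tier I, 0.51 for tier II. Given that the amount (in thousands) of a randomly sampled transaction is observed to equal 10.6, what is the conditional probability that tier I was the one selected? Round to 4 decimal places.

0.2352

Likelihoods f(10.6 | ·): I: 0.0970874; II: 0.303268.
Posterior ∝ prior × likelihood. Numerator for I: 0.49·0.0970874 = 0.0475728.
Normalizing constant: 0.49·0.0970874 + 0.51·0.303268 = 0.20224.
P(I | observation) = 0.0475728 / 0.20224 = 0.23523.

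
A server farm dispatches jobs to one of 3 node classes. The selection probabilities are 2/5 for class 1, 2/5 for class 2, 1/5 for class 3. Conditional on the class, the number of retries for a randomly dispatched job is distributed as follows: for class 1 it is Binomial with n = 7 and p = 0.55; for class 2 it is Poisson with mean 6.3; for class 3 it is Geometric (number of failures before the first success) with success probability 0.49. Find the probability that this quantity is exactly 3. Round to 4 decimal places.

Conditional on each class, P(X = 3): 1: 0.238785; 2: 0.0765271; 3: 0.064999.
By total probability, P(X = 3) = 0.4·0.238785 + 0.4·0.0765271 + 0.2·0.064999 = 0.139124.

0.1391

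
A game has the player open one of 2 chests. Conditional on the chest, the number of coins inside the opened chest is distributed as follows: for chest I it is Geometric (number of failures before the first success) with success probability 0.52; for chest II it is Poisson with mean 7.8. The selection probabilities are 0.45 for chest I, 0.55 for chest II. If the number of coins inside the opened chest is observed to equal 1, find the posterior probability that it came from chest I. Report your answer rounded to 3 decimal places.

0.985

Likelihoods P(X=1 | ·): I: 0.2496; II: 0.00319593.
Posterior ∝ prior × likelihood. Numerator for I: 0.45·0.2496 = 0.11232.
Normalizing constant: 0.45·0.2496 + 0.55·0.00319593 = 0.114078.
P(I | observation) = 0.11232 / 0.114078 = 0.984592.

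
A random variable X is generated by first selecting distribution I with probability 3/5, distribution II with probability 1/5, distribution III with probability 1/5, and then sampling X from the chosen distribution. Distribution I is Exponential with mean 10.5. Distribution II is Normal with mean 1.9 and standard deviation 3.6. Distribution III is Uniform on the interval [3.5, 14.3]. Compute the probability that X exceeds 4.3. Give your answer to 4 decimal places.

Conditional on each component, P(X > 4.3): I: 0.663966; II: 0.252493; III: 0.925926.
By total probability, P(X > 4.3) = 0.6·0.663966 + 0.2·0.252493 + 0.2·0.925926 = 0.634064.

0.6341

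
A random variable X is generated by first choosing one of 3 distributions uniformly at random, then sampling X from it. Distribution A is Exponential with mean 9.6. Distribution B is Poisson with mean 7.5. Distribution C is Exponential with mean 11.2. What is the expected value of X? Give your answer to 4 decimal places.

9.4333

Component means — A: 9.6; B: 7.5; C: 11.2.
E[X] = 0.333333·9.6 + 0.333333·7.5 + 0.333333·11.2 = 9.43333.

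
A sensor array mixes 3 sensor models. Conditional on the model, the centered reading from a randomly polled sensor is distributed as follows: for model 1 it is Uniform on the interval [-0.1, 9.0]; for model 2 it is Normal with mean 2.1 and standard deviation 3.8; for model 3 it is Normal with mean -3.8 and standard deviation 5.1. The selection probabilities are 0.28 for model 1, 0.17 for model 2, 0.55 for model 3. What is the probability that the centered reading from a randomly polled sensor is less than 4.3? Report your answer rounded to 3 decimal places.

Conditional on each model, P(X < 4.3): 1: 0.483516; 2: 0.718688; 3: 0.943883.
By total probability, P(X < 4.3) = 0.28·0.483516 + 0.17·0.718688 + 0.55·0.943883 = 0.776697.

0.777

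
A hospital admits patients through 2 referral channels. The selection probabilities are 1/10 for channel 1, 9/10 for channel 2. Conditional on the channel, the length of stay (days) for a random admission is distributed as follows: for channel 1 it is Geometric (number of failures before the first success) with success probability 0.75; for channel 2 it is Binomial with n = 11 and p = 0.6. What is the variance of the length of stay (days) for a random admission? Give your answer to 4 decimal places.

Per component, 1: μ=0.333333, E[X²]=0.555556; 2: μ=6.6, E[X²]=46.2.
E[X] = 0.1·0.333333 + 0.9·6.6 = 5.97333.
E[X²] = 0.1·0.555556 + 0.9·46.2 = 41.6356.
Var(X) = E[X²] − (E[X])² = 41.6356 − 35.6807 = 5.95484.

5.9548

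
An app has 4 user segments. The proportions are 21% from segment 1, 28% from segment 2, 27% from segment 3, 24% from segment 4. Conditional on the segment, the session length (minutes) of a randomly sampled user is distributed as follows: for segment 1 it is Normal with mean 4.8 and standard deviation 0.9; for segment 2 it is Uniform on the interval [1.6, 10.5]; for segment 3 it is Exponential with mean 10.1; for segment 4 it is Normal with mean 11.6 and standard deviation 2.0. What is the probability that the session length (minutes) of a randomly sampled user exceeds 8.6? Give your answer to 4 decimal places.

Conditional on each segment, P(X > 8.6): 1: 1.20953e-05; 2: 0.213483; 3: 0.426781; 4: 0.933193.
By total probability, P(X > 8.6) = 0.21·1.20953e-05 + 0.28·0.213483 + 0.27·0.426781 + 0.24·0.933193 = 0.398975.

0.3990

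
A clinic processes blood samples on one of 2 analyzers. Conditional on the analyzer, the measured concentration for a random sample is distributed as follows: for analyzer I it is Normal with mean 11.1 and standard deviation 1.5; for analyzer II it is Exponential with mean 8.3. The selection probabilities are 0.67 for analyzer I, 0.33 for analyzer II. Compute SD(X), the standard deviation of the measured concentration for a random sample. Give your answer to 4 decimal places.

Per component, I: μ=11.1, E[X²]=125.46; II: μ=8.3, E[X²]=137.78.
E[X] = 0.67·11.1 + 0.33·8.3 = 10.176.
E[X²] = 0.67·125.46 + 0.33·137.78 = 129.526.
Var(X) = E[X²] − (E[X])² = 129.526 − 103.551 = 25.9746.
SD(X) = √25.9746 = 5.09653.

5.0965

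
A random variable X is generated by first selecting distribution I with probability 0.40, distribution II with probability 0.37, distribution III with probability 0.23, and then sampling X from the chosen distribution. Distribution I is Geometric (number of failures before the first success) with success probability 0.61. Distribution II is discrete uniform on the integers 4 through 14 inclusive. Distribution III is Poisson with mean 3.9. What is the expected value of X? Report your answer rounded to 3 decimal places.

Component means — I: 0.639344; II: 9; III: 3.9.
E[X] = 0.4·0.639344 + 0.37·9 + 0.23·3.9 = 4.48274.

4.483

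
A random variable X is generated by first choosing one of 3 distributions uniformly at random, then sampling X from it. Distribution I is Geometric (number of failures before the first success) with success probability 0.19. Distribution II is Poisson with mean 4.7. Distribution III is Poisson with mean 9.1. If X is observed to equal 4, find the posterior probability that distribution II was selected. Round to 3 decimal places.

0.619

Likelihoods P(X=4 | ·): I: 0.0817888; II: 0.184925; III: 0.0319062.
Posterior ∝ prior × likelihood. Numerator for II: 0.333333·0.184925 = 0.0616417.
Normalizing constant: 0.333333·0.0817888 + 0.333333·0.184925 + 0.333333·0.0319062 = 0.09954.
P(II | observation) = 0.0616417 / 0.09954 = 0.619266.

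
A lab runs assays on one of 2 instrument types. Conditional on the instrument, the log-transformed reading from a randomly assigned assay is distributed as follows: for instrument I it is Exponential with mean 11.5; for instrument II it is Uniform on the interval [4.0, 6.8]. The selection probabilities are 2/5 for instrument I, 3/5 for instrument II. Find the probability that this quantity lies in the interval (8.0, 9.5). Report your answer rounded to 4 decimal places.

Conditional on each instrument, P(8.0 < X < 9.5): I: 0.0609902; II: 0.
By total probability, P(8.0 < X < 9.5) = 0.4·0.0609902 + 0.6·0 = 0.0243961.

0.0244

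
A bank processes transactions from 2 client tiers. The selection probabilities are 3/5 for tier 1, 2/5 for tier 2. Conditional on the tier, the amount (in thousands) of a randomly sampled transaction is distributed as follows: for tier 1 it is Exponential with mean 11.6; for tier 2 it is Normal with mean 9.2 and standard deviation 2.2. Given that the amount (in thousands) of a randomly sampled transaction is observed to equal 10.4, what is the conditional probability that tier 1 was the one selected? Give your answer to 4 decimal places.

0.2524

Likelihoods f(10.4 | ·): 1: 0.0351702; 2: 0.156272.
Posterior ∝ prior × likelihood. Numerator for 1: 0.6·0.0351702 = 0.0211021.
Normalizing constant: 0.6·0.0351702 + 0.4·0.156272 = 0.083611.
P(1 | observation) = 0.0211021 / 0.083611 = 0.252384.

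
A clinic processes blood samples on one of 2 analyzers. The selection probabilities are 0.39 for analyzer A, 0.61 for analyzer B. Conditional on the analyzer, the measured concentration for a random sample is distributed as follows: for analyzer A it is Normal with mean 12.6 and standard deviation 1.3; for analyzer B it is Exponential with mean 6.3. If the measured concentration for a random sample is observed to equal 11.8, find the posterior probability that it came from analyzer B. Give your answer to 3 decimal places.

Likelihoods f(11.8 | ·): A: 0.253941; B: 0.0243904.
Posterior ∝ prior × likelihood. Numerator for B: 0.61·0.0243904 = 0.0148781.
Normalizing constant: 0.39·0.253941 + 0.61·0.0243904 = 0.113915.
P(B | observation) = 0.0148781 / 0.113915 = 0.130607.

0.131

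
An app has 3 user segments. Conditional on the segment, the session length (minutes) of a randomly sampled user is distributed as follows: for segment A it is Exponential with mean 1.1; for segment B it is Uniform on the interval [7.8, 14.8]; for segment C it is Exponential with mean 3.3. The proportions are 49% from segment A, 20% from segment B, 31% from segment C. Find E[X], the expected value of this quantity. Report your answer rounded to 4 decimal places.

Component means — A: 1.1; B: 11.3; C: 3.3.
E[X] = 0.49·1.1 + 0.2·11.3 + 0.31·3.3 = 3.822.

3.8220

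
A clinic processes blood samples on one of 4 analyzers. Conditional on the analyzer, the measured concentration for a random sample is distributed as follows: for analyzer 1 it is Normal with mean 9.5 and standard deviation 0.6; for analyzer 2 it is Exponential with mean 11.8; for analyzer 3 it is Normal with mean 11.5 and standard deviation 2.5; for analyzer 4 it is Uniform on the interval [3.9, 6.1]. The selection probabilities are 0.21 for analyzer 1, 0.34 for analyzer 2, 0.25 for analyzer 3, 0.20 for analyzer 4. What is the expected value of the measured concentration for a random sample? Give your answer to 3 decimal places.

9.882

Component means — 1: 9.5; 2: 11.8; 3: 11.5; 4: 5.
E[X] = 0.21·9.5 + 0.34·11.8 + 0.25·11.5 + 0.2·5 = 9.882.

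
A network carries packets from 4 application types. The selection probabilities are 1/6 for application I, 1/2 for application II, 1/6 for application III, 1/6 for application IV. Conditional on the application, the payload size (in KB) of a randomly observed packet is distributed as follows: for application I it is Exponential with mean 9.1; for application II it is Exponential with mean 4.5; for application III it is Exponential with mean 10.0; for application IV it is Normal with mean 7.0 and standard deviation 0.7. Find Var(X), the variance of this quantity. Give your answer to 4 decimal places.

Per component, I: μ=9.1, E[X²]=165.62; II: μ=4.5, E[X²]=40.5; III: μ=10, E[X²]=200; IV: μ=7, E[X²]=49.49.
E[X] = 0.166667·9.1 + 0.5·4.5 + 0.166667·10 + 0.166667·7 = 6.6.
E[X²] = 0.166667·165.62 + 0.5·40.5 + 0.166667·200 + 0.166667·49.49 = 89.435.
Var(X) = E[X²] − (E[X])² = 89.435 − 43.56 = 45.875.

45.8750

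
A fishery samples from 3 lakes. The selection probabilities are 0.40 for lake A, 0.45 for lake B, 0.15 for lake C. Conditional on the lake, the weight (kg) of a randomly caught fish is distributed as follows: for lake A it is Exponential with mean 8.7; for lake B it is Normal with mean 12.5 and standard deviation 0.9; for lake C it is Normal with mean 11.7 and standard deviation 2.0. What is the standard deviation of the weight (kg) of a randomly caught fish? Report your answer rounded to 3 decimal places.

5.867

Per component, A: μ=8.7, E[X²]=151.38; B: μ=12.5, E[X²]=157.06; C: μ=11.7, E[X²]=140.89.
E[X] = 0.4·8.7 + 0.45·12.5 + 0.15·11.7 = 10.86.
E[X²] = 0.4·151.38 + 0.45·157.06 + 0.15·140.89 = 152.363.
Var(X) = E[X²] − (E[X])² = 152.363 − 117.94 = 34.4229.
SD(X) = √34.4229 = 5.8671.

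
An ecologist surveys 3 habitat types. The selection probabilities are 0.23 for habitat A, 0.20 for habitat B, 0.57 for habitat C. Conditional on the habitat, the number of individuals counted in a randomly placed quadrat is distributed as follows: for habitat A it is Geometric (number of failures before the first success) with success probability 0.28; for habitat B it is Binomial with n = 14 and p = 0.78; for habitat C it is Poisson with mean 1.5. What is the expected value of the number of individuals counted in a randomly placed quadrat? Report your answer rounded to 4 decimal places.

3.6304

Component means — A: 2.57143; B: 10.92; C: 1.5.
E[X] = 0.23·2.57143 + 0.2·10.92 + 0.57·1.5 = 3.63043.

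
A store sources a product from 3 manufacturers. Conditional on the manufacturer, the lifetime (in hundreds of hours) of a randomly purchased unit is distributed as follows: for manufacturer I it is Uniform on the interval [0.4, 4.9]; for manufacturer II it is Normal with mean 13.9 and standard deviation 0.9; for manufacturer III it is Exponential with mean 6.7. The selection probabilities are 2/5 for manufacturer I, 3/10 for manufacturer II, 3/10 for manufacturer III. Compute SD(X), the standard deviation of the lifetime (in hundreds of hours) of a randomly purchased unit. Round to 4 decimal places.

Per component, I: μ=2.65, E[X²]=8.71; II: μ=13.9, E[X²]=194.02; III: μ=6.7, E[X²]=89.78.
E[X] = 0.4·2.65 + 0.3·13.9 + 0.3·6.7 = 7.24.
E[X²] = 0.4·8.71 + 0.3·194.02 + 0.3·89.78 = 88.624.
Var(X) = E[X²] − (E[X])² = 88.624 − 52.4176 = 36.2064.
SD(X) = √36.2064 = 6.01718.

6.0172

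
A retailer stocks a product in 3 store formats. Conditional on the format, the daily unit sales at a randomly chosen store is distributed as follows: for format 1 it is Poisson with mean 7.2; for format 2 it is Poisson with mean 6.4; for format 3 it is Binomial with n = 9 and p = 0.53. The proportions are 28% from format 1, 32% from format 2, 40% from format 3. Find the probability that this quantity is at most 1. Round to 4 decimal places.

Conditional on each format, P(X ≤ 1): 1: 0.006122; 2: 0.0122955; 3: 0.0124771.
By total probability, P(X ≤ 1) = 0.28·0.006122 + 0.32·0.0122955 + 0.4·0.0124771 = 0.0106396.

0.0106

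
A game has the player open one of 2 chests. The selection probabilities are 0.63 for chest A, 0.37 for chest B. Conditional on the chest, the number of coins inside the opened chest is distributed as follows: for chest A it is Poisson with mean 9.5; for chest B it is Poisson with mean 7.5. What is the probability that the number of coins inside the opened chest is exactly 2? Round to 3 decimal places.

Conditional on each chest, P(X = 2): A: 0.00337769; B: 0.0155555.
By total probability, P(X = 2) = 0.63·0.00337769 + 0.37·0.0155555 = 0.00788348.

0.008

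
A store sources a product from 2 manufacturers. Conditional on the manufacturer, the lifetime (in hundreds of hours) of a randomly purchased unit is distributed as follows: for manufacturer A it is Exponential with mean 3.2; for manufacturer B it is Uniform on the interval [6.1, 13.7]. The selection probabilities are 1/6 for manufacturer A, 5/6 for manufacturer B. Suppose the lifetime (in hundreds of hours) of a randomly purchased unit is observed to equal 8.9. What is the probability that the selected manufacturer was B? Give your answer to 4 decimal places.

Likelihoods f(8.9 | ·): A: 0.0193628; B: 0.131579.
Posterior ∝ prior × likelihood. Numerator for B: 0.833333·0.131579 = 0.109649.
Normalizing constant: 0.166667·0.0193628 + 0.833333·0.131579 = 0.112876.
P(B | observation) = 0.109649 / 0.112876 = 0.97141.

0.9714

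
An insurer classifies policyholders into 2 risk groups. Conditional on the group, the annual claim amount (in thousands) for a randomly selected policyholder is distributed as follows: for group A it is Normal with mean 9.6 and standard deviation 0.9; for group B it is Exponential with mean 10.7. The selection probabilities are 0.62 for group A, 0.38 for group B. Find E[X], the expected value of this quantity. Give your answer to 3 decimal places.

10.018

Component means — A: 9.6; B: 10.7.
E[X] = 0.62·9.6 + 0.38·10.7 = 10.018.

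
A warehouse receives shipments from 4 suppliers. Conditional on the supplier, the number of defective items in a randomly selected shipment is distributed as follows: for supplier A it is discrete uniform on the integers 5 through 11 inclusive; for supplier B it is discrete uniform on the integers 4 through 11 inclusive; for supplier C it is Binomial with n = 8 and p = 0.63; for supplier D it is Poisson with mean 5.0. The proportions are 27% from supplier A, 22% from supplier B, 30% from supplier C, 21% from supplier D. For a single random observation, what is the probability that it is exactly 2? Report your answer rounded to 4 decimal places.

0.0262

Conditional on each supplier, P(X = 2): A: 0; B: 0; C: 0.0285134; D: 0.0842243.
By total probability, P(X = 2) = 0.27·0 + 0.22·0 + 0.3·0.0285134 + 0.21·0.0842243 = 0.0262411.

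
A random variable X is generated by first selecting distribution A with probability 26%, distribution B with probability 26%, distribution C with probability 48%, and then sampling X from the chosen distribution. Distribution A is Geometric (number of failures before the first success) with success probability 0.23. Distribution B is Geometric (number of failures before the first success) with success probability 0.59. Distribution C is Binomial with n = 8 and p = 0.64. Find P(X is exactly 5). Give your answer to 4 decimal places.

Conditional on each component, P(X = 5): A: 0.062256; B: 0.00683552; C: 0.28054.
By total probability, P(X = 5) = 0.26·0.062256 + 0.26·0.00683552 + 0.48·0.28054 = 0.152623.

0.1526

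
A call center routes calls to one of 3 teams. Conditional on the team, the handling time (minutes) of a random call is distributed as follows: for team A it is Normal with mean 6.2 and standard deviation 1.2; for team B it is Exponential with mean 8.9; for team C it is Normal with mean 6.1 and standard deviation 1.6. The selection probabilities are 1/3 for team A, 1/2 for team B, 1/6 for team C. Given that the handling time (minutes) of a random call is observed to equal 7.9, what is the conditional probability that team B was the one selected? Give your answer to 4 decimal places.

Likelihoods f(7.9 | ·): A: 0.121878; B: 0.0462501; C: 0.132423.
Posterior ∝ prior × likelihood. Numerator for B: 0.5·0.0462501 = 0.023125.
Normalizing constant: 0.333333·0.121878 + 0.5·0.0462501 + 0.166667·0.132423 = 0.0858216.
P(B | observation) = 0.023125 / 0.0858216 = 0.269455.

0.2695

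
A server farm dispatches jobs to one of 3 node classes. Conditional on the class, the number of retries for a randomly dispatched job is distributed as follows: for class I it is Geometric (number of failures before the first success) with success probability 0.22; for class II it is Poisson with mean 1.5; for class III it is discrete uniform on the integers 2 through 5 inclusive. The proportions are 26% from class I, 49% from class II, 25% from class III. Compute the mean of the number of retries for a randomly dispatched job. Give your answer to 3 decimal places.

Component means — I: 3.54545; II: 1.5; III: 3.5.
E[X] = 0.26·3.54545 + 0.49·1.5 + 0.25·3.5 = 2.53182.

2.532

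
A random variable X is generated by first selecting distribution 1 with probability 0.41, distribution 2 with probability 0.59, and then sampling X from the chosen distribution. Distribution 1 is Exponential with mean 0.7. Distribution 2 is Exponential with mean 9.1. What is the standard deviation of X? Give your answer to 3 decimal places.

8.132

Per component, 1: μ=0.7, E[X²]=0.98; 2: μ=9.1, E[X²]=165.62.
E[X] = 0.41·0.7 + 0.59·9.1 = 5.656.
E[X²] = 0.41·0.98 + 0.59·165.62 = 98.1176.
Var(X) = E[X²] − (E[X])² = 98.1176 − 31.9903 = 66.1273.
SD(X) = √66.1273 = 8.13187.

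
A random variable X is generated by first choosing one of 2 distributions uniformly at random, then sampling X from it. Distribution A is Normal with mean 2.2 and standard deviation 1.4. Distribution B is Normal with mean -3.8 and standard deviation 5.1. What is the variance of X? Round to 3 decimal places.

22.985

Per component, A: μ=2.2, E[X²]=6.8; B: μ=-3.8, E[X²]=40.45.
E[X] = 0.5·2.2 + 0.5·-3.8 = -0.8.
E[X²] = 0.5·6.8 + 0.5·40.45 = 23.625.
Var(X) = E[X²] − (E[X])² = 23.625 − 0.64 = 22.985.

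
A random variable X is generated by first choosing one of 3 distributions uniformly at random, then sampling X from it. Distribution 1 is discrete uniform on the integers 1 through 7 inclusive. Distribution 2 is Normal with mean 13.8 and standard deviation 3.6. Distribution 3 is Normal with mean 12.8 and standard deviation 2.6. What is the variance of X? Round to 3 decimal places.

Per component, 1: μ=4, E[X²]=20; 2: μ=13.8, E[X²]=203.4; 3: μ=12.8, E[X²]=170.6.
E[X] = 0.333333·4 + 0.333333·13.8 + 0.333333·12.8 = 10.2.
E[X²] = 0.333333·20 + 0.333333·203.4 + 0.333333·170.6 = 131.333.
Var(X) = E[X²] − (E[X])² = 131.333 − 104.04 = 27.2933.

27.293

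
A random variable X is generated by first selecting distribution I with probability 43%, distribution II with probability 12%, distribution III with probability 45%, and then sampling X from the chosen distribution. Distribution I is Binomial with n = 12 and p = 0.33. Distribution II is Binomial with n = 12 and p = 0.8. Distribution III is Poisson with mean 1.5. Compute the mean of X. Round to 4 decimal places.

Component means — I: 3.96; II: 9.6; III: 1.5.
E[X] = 0.43·3.96 + 0.12·9.6 + 0.45·1.5 = 3.5298.

3.5298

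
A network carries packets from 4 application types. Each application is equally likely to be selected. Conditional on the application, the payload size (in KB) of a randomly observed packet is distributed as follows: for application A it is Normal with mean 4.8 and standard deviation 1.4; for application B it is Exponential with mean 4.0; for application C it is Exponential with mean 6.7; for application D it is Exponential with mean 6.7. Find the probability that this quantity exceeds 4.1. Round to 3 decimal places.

Conditional on each application, P(X > 4.1): A: 0.691462; B: 0.358796; C: 0.542298; D: 0.542298.
By total probability, P(X > 4.1) = 0.25·0.691462 + 0.25·0.358796 + 0.25·0.542298 + 0.25·0.542298 = 0.533714.

0.534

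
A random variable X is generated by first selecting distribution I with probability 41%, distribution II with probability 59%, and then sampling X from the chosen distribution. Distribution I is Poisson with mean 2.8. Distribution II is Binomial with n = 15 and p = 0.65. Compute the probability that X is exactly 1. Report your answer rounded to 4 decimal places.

0.0698

Conditional on each component, P(X = 1): I: 0.170268; II: 4.03606e-06.
By total probability, P(X = 1) = 0.41·0.170268 + 0.59·4.03606e-06 = 0.0698123.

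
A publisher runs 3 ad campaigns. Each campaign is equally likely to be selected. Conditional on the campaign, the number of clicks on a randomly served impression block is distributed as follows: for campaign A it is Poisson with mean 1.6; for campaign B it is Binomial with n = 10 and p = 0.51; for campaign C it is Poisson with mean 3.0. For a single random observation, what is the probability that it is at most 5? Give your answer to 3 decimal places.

0.836

Conditional on each campaign, P(X ≤ 5): A: 0.99396; B: 0.598205; C: 0.916082.
By total probability, P(X ≤ 5) = 0.333333·0.99396 + 0.333333·0.598205 + 0.333333·0.916082 = 0.836082.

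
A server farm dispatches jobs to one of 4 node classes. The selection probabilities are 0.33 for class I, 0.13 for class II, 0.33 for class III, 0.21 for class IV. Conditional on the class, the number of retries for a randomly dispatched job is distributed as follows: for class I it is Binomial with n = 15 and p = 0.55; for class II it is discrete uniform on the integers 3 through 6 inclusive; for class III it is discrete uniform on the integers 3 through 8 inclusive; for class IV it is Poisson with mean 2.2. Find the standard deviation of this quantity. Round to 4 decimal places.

2.7780

Per component, I: μ=8.25, E[X²]=71.775; II: μ=4.5, E[X²]=21.5; III: μ=5.5, E[X²]=33.1667; IV: μ=2.2, E[X²]=7.04.
E[X] = 0.33·8.25 + 0.13·4.5 + 0.33·5.5 + 0.21·2.2 = 5.5845.
E[X²] = 0.33·71.775 + 0.13·21.5 + 0.33·33.1667 + 0.21·7.04 = 38.9042.
Var(X) = E[X²] − (E[X])² = 38.9042 − 31.1866 = 7.71751.
SD(X) = √7.71751 = 2.77804.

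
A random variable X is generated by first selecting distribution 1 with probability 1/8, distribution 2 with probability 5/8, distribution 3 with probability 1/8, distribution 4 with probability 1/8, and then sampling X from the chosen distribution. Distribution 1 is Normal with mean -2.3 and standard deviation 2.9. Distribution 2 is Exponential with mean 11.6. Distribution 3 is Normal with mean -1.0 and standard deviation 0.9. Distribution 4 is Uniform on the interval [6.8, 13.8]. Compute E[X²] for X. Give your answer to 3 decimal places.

For each component E[X²] = Var + (mean)², giving 1: 13.7; 2: 269.12; 3: 1.81; 4: 110.173.
Overall E[X²] = 0.125·13.7 + 0.625·269.12 + 0.125·1.81 + 0.125·110.173 = 183.91.

183.910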